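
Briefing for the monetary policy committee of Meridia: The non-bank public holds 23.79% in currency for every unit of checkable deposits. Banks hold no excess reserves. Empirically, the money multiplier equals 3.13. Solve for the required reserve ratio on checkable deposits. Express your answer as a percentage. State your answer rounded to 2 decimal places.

15.76%

Using m = 3.13. Since m = (1 + c)/(c + rr + e), the denominator satisfies c + rr + e = (1 + c)/m = (1 + 0.2379) / 3.13 ≈ 0.395495.
With c = 0.2379 and e = 0, the required reserve ratio on checkable deposits is 0.395495 − 0.2379 − 0 = 0.157595.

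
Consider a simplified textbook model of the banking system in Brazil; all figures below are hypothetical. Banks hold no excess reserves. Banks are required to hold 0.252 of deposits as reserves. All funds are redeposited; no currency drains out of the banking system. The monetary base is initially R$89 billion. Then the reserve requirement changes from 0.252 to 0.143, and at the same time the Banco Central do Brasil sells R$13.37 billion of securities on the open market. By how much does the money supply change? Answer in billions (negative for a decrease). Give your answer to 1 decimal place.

R$175.7 billion

Before: m₁ = 1 / (0.252) ≈ 3.9683, MB₁ = 89, so M₁ = 3.9683 × 89 = 353.1787 billion.
After: m₂ = 1 / (0.143) ≈ 6.9930, MB₂ = 89 − 13.37 = 75.63, so M₂ = 6.9930 × 75.63 ≈ 528.8806 billion.
ΔM = M₂ − M₁ = 528.8806 − 353.1787 = 175.7019 billion.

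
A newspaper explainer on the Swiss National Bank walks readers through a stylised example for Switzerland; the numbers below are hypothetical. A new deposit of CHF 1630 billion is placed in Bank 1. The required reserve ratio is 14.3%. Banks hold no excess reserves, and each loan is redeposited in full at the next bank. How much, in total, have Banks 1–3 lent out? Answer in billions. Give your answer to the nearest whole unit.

CHF 3620 billion

Bank i lends (1 − rr)^i of the original deposit: Bank 1 lends 1630·0.8570 = 1396.9100, Bank 2 lends 1630·0.8570² ≈ 1197.1519, and so on.
Summing a geometric series: total = 1630·[0.8570·(1 − 0.8570^3) / (1 − 0.8570)] ≈ 3620.0210 billion.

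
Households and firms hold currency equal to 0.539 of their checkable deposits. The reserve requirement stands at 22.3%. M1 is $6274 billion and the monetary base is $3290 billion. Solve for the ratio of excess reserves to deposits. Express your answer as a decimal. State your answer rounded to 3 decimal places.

Using m = M/MB = 6274/3290 ≈ 1.906991. Since m = (1 + c)/(c + rr + e), the denominator satisfies c + rr + e = (1 + c)/m = (1 + 0.539) / 1.906991 ≈ 0.807031.
With c = 0.539 and rr = 0.223, the ratio of excess reserves to deposits is 0.807031 − 0.539 − 0.223 = 0.045031.

0.045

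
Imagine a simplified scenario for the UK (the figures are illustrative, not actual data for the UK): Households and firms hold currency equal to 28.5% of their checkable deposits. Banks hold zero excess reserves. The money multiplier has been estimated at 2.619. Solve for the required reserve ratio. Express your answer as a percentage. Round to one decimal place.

Using m = 2.619. Since m = (1 + c)/(c + rr + e), the denominator satisfies c + rr + e = (1 + c)/m = (1 + 0.285) / 2.619 ≈ 0.490645.
With c = 0.285 and e = 0, the required reserve ratio is 0.490645 − 0.285 − 0 = 0.205645.

20.6%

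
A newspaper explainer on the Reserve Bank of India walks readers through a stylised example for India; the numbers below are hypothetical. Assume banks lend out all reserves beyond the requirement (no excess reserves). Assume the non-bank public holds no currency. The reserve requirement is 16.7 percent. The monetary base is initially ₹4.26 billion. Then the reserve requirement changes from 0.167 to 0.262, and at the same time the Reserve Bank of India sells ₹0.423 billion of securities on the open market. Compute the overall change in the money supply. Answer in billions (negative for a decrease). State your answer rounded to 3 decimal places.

Before: m₁ = 1 / (0.167) ≈ 5.98802, MB₁ = 4.26, so M₁ = 5.98802 × 4.26 ≈ 25.509 billion.
After: m₂ = 1 / (0.262) ≈ 3.81679, MB₂ = 4.26 − 0.423 = 3.837, so M₂ = 3.81679 × 3.837 ≈ 14.645 billion.
ΔM = M₂ − M₁ = 14.645 − 25.509 = -10.864 billion.

-10.864 billion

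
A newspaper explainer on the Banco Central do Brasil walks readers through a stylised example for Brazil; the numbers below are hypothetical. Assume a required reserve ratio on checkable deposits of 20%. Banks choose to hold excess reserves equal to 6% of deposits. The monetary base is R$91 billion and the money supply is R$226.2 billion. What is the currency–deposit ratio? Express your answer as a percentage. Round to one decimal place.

Using m = M/MB = 226.2/91 ≈ 2.485714. From m = (1 + c)/(c + rr + e), rearranging gives 1 + c = m·(c + rr + e), so c·(1 − m) = m·(rr + e) − 1.
Hence c = [m·(rr + e) − 1]/(1 − m) = [2.485714 × (0.2 + 0.06) − 1] / (1 − 2.485714) ≈ 0.238077.

23.8%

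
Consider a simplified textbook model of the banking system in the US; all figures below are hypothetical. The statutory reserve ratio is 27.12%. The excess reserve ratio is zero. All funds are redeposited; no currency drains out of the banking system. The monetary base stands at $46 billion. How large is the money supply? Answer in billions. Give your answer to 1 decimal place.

With no currency drain or excess reserves, the money multiplier is m = 1/rr = 1/0.2712 ≈ 3.6873.
Money supply M = m × MB = 3.6873 × 46 = 169.6158 billion.

$169.6 billion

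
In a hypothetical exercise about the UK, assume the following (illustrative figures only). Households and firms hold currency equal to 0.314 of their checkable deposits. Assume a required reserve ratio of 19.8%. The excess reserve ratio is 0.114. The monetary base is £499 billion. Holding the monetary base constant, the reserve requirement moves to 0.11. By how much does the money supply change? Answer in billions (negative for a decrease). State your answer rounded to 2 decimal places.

Initially m₁ = (1 + 0.314) / (0.198 + 0.114 + 0.314) ≈ 2.099042, so M₁ = 2.099042 × 499 ≈ 1047.422 billion.
After the change m₂ = (1 + 0.314) / (0.11 + 0.114 + 0.314) ≈ 2.442379, so M₂ = 2.442379 × 499 ≈ 1218.7471 billion.
ΔM = M₂ − M₁ = 1218.7471 − 1047.422 = 171.3251 billion.

£171.33 billion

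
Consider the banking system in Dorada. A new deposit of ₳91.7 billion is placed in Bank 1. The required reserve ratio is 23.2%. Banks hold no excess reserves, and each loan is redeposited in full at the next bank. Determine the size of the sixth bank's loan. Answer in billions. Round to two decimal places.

₳18.82 billion

Each bank lends a fraction (1 − rr) = 0.7680 of the deposit it receives, so Bank 6 receives 91.7·0.7680^5 and lends 91.7·0.7680^6 ≈ 18.8164 billion.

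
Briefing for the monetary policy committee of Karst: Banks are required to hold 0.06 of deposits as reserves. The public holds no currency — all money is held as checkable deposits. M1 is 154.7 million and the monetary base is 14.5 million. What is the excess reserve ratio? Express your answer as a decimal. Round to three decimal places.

0.034

Using m = M/MB = 154.7/14.5 ≈ 10.668966. Since m = (1 + c)/(c + rr + e), the denominator satisfies c + rr + e = (1 + c)/m = (1 + 0) / 10.668966 ≈ 0.093730.
With c = 0 and rr = 0.06, the excess reserve ratio is 0.093730 − 0 − 0.06 = 0.03373.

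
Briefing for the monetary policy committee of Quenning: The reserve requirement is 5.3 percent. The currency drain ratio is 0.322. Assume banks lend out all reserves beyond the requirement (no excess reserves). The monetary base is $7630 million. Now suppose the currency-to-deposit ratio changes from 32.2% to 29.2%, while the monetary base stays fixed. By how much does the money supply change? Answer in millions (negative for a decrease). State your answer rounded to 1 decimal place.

Initially m₁ = (1 + 0.322) / (0.053 + 0.322) ≈ 3.525333, so M₁ = 3.525333 × 7630 ≈ 26898.2908 million.
After the change m₂ = (1 + 0.292) / (0.053 + 0.292) ≈ 3.744928, so M₂ = 3.744928 × 7630 ≈ 28573.8006 million.
ΔM = M₂ − M₁ = 28573.8006 − 26898.2908 = 1675.5098 million.

$1675.5 million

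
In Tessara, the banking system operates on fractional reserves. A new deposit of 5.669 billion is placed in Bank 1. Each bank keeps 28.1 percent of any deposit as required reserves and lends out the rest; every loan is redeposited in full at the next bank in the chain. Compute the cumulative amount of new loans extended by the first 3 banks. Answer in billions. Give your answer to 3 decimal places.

Bank i lends (1 − rr)^i of the original deposit: Bank 1 lends 5.669·0.7190 ≈ 4.0760, Bank 2 lends 5.669·0.7190² ≈ 2.9307, and so on.
Summing a geometric series: total = 5.669·[0.7190·(1 − 0.7190^3) / (1 − 0.7190)] ≈ 9.1138 billion.

9.114 billion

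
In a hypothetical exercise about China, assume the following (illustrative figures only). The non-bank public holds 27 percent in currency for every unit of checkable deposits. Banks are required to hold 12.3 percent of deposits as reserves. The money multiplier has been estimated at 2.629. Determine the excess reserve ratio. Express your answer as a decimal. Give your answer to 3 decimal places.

0.090

Using m = 2.629. Since m = (1 + c)/(c + rr + e), the denominator satisfies c + rr + e = (1 + c)/m = (1 + 0.27) / 2.629 ≈ 0.483073.
With c = 0.27 and rr = 0.123, the excess reserve ratio is 0.483073 − 0.27 − 0.123 = 0.090073.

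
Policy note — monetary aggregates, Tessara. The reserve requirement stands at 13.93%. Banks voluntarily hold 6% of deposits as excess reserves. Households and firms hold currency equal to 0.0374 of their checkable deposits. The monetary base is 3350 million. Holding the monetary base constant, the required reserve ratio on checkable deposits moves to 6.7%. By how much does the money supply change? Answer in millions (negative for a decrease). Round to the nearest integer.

6457 million

Initially m₁ = (1 + 0.0374) / (0.1393 + 0.06 + 0.0374) ≈ 4.38276, so M₁ = 4.38276 × 3350 = 14682.246 million.
After the change m₂ = (1 + 0.0374) / (0.067 + 0.06 + 0.0374) ≈ 6.31022, so M₂ = 6.31022 × 3350 = 21139.237 million.
ΔM = M₂ − M₁ = 21139.237 − 14682.246 = 6456.991 million.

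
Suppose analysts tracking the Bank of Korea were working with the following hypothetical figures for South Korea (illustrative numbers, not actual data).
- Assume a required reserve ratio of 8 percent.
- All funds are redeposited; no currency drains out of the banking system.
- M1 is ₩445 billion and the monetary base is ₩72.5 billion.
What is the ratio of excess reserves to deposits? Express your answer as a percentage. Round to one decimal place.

Using m = M/MB = 445/72.5 ≈ 6.137931. Since m = (1 + c)/(c + rr + e), the denominator satisfies c + rr + e = (1 + c)/m = (1 + 0) / 6.137931 ≈ 0.162921.
With c = 0 and rr = 0.08, the ratio of excess reserves to deposits is 0.162921 − 0 − 0.08 = 0.082921.

8.3%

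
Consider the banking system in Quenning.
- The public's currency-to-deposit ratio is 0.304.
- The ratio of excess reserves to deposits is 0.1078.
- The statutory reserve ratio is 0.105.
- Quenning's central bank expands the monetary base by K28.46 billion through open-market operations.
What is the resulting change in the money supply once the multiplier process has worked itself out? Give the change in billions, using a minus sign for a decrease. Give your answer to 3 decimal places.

The money multiplier is m = (1 + c) / (rr + e + c) = (1 + 0.304) / (0.105 + 0.1078 + 0.304) ≈ 2.523220.
The purchase adds 28.46 billion of base, so ΔM = m × ΔMB = 2.523220 × (+28.46) ≈ 71.8108 billion.

K71.811 billion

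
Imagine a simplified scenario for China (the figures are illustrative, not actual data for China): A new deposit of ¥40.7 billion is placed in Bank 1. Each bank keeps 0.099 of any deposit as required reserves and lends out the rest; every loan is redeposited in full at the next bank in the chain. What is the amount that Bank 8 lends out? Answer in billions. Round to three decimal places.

Each bank lends a fraction (1 − rr) = 0.9010 of the deposit it receives, so Bank 8 receives 40.7·0.9010^7 and lends 40.7·0.9010^8 ≈ 17.6764 billion.

¥17.676 billion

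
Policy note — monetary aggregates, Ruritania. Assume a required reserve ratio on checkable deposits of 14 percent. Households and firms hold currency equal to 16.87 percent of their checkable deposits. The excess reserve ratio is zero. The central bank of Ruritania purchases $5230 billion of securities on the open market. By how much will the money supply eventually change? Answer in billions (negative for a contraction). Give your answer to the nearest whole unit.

$19800 billion

The money multiplier is m = (1 + c) / (rr + c) = (1 + 0.1687) / (0.14 + 0.1687) ≈ 3.78588.
The purchase adds 5230 billion of base, so ΔM = m × ΔMB = 3.78588 × (+5230) = 19800.1524 billion.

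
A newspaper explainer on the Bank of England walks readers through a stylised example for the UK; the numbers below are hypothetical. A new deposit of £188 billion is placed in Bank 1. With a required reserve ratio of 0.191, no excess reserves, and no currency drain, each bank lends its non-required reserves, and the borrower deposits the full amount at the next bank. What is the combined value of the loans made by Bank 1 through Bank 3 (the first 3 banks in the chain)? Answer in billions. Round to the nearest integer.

Bank i lends (1 − rr)^i of the original deposit: Bank 1 lends 188·0.8090 = 152.0920, Bank 2 lends 188·0.8090² ≈ 123.0424, and so on.
Summing a geometric series: total = 188·[0.8090·(1 − 0.8090^3) / (1 − 0.8090)] ≈ 374.6758 billion.

£375 billion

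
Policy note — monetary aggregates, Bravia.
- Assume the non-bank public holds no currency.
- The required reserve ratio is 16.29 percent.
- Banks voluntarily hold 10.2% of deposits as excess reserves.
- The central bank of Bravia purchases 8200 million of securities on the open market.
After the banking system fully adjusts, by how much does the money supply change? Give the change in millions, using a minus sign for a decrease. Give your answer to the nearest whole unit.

30955 million

The money multiplier is m = 1 / (rr + e) = 1 / (0.1629 + 0.102) ≈ 3.77501.
The purchase adds 8200 million of base, so ΔM = m × ΔMB = 3.77501 × (+8200) = 30955.082 million.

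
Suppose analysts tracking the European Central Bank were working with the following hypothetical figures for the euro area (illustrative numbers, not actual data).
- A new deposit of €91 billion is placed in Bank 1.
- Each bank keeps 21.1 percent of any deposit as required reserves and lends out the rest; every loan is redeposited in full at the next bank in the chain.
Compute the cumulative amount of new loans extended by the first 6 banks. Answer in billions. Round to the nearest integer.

Bank i lends (1 − rr)^i of the original deposit: Bank 1 lends 91·0.7890 = 71.7990, Bank 2 lends 91·0.7890² ≈ 56.6494, and so on.
Summing a geometric series: total = 91·[0.7890·(1 − 0.7890^6) / (1 − 0.7890)] ≈ 258.1882 billion.

€258 billion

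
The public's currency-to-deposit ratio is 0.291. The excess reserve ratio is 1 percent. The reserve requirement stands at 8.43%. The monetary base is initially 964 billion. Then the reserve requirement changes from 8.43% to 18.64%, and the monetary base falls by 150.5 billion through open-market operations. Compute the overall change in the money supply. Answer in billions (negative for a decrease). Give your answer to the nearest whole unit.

-1075 billion

Before: m₁ = (1 + 0.291) / (0.0843 + 0.01 + 0.291) ≈ 3.3506, MB₁ = 964, so M₁ = 3.3506 × 964 = 3229.9784 billion.
After: m₂ = (1 + 0.291) / (0.1864 + 0.01 + 0.291) ≈ 2.6487, MB₂ = 964 − 150.5 = 813.5, so M₂ = 2.6487 × 813.5 ≈ 2154.7174 billion.
ΔM = M₂ − M₁ = 2154.7174 − 3229.9784 = -1075.261 billion.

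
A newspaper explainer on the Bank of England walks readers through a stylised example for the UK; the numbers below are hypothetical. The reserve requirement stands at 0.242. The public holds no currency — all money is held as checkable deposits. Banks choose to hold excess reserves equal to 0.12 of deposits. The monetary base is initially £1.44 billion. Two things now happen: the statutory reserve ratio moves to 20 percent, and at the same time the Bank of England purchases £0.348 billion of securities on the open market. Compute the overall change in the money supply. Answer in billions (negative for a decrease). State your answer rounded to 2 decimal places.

£1.61 billion

Before: m₁ = 1 / (0.242 + 0.12) ≈ 2.7624, MB₁ = 1.44, so M₁ = 2.7624 × 1.44 ≈ 3.9779 billion.
After: m₂ = 1 / (0.2 + 0.12) = 3.1250, MB₂ = 1.44 + 0.348 = 1.788, so M₂ = 3.1250 × 1.788 = 5.5875 billion.
ΔM = M₂ − M₁ = 5.5875 − 3.9779 = 1.6096 billion.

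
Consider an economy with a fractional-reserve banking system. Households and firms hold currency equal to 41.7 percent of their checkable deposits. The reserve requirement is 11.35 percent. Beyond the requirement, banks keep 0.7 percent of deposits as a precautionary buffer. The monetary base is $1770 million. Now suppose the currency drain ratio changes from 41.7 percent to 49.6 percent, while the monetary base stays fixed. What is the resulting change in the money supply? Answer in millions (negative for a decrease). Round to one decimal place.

-371.1 million

Initially m₁ = (1 + 0.417) / (0.1135 + 0.007 + 0.417) ≈ 2.636279, so M₁ = 2.636279 × 1770 ≈ 4666.2138 million.
After the change m₂ = (1 + 0.496) / (0.1135 + 0.007 + 0.496) ≈ 2.426602, so M₂ = 2.426602 × 1770 ≈ 4295.0855 million.
ΔM = M₂ − M₁ = 4295.0855 − 4666.2138 = -371.1283 million.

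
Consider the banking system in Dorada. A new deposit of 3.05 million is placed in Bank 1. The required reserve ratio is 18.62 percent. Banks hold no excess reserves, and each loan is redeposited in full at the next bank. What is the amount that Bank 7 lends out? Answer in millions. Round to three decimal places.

Each bank lends a fraction (1 − rr) = 0.8138 of the deposit it receives, so Bank 7 receives 3.05·0.8138^6 and lends 3.05·0.8138^7 ≈ 0.7210 million.

0.721 million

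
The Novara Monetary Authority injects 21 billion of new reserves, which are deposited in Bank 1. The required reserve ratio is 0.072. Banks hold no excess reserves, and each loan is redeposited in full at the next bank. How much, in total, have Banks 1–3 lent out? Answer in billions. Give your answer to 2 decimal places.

54.36 billion

Bank i lends (1 − rr)^i of the original deposit: Bank 1 lends 21·0.9280 = 19.4880, Bank 2 lends 21·0.9280² ≈ 18.0849, and so on.
Summing a geometric series: total = 21·[0.9280·(1 − 0.9280^3) / (1 − 0.9280)] ≈ 54.3556 billion.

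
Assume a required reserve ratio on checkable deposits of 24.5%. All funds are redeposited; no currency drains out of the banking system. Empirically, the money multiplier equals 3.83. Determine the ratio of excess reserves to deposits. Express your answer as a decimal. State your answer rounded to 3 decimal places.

0.016

Using m = 3.83. Since m = (1 + c)/(c + rr + e), the denominator satisfies c + rr + e = (1 + c)/m = (1 + 0) / 3.83 ≈ 0.261097.
With c = 0 and rr = 0.245, the ratio of excess reserves to deposits is 0.261097 − 0 − 0.245 = 0.016097.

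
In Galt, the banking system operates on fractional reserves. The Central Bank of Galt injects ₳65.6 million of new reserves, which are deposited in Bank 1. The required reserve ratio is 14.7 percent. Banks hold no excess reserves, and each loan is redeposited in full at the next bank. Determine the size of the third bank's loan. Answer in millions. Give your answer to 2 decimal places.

₳40.71 million

Each bank lends a fraction (1 − rr) = 0.8530 of the deposit it receives, so Bank 3 receives 65.6·0.8530^2 and lends 65.6·0.8530^3 ≈ 40.7147 million.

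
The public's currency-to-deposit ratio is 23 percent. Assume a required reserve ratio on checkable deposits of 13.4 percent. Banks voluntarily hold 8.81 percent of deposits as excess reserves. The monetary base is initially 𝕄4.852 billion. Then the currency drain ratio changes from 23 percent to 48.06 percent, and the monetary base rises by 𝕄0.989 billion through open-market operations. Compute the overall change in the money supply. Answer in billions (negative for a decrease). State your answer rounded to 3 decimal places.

-0.893 billion

Before: m₁ = (1 + 0.23) / (0.134 + 0.0881 + 0.23) ≈ 2.72064, MB₁ = 4.852, so M₁ = 2.72064 × 4.852 ≈ 13.2005 billion.
After: m₂ = (1 + 0.4806) / (0.134 + 0.0881 + 0.4806) ≈ 2.10702, MB₂ = 4.852 + 0.989 = 5.841, so M₂ = 2.10702 × 5.841 ≈ 12.3071 billion.
ΔM = M₂ − M₁ = 12.3071 − 13.2005 = -0.8934 billion.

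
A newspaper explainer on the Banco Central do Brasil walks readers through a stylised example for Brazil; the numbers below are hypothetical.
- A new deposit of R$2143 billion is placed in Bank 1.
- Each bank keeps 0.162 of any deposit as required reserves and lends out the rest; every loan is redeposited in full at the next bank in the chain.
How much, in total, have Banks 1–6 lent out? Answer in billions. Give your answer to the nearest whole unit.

Bank i lends (1 − rr)^i of the original deposit: Bank 1 lends 2143·0.8380 = 1795.8340, Bank 2 lends 2143·0.8380² ≈ 1504.9089, and so on.
Summing a geometric series: total = 2143·[0.8380·(1 − 0.8380^6) / (1 − 0.8380)] ≈ 7246.4200 billion.

R$7246 billion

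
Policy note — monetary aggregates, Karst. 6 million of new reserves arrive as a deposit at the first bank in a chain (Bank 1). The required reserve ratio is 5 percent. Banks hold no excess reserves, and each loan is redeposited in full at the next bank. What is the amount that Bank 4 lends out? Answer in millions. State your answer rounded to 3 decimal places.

4.887 million

Each bank lends a fraction (1 − rr) = 0.9500 of the deposit it receives, so Bank 4 receives 6·0.9500^3 and lends 6·0.9500^4 ≈ 4.8870 million.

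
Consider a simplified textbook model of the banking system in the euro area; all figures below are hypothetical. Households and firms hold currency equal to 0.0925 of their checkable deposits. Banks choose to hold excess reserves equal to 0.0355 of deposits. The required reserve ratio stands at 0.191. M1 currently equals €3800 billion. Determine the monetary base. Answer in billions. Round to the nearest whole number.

The money multiplier is m = (1 + c) / (rr + e + c) = (1 + 0.0925) / (0.191 + 0.0355 + 0.0925) ≈ 3.42476.
MB = M / m = 3800 / 3.42476 ≈ 1109.5668 billion.

€1110 billion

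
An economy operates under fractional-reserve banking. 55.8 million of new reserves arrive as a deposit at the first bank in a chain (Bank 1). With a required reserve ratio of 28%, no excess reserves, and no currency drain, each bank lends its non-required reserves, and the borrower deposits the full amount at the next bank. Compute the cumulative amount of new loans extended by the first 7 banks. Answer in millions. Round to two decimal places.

Bank i lends (1 − rr)^i of the original deposit: Bank 1 lends 55.8·0.7200 = 40.1760, Bank 2 lends 55.8·0.7200² ≈ 28.9267, and so on.
Summing a geometric series: total = 55.8·[0.7200·(1 − 0.7200^7) / (1 − 0.7200)] ≈ 129.0932 million.

129.09 million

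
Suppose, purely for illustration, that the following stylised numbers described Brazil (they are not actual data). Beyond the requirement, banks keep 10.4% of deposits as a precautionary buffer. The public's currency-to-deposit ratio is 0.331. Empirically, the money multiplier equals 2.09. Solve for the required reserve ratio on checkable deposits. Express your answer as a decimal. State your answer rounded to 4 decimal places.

0.2018

Using m = 2.09. Since m = (1 + c)/(c + rr + e), the denominator satisfies c + rr + e = (1 + c)/m = (1 + 0.331) / 2.09 ≈ 0.636842.
With c = 0.331 and e = 0.104, the required reserve ratio on checkable deposits is 0.636842 − 0.331 − 0.104 = 0.201842.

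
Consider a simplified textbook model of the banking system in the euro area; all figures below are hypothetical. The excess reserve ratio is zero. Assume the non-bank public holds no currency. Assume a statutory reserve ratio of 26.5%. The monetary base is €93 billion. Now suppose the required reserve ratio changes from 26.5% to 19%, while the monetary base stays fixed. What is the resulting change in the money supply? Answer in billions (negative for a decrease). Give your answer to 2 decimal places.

€138.53 billion

Initially m₁ = 1 / (0.265) ≈ 3.77358, so M₁ = 3.77358 × 93 ≈ 350.9429 billion.
After the change m₂ = 1 / (0.19) ≈ 5.26316, so M₂ = 5.26316 × 93 ≈ 489.4739 billion.
ΔM = M₂ − M₁ = 489.4739 − 350.9429 = 138.531 billion.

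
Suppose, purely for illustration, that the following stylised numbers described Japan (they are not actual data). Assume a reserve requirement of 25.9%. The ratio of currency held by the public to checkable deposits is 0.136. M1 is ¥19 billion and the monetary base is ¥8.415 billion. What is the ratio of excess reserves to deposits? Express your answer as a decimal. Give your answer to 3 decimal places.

0.108

Using m = M/MB = 19/8.415 ≈ 2.257873. Since m = (1 + c)/(c + rr + e), the denominator satisfies c + rr + e = (1 + c)/m = (1 + 0.136) / 2.257873 ≈ 0.503128.
With c = 0.136 and rr = 0.259, the ratio of excess reserves to deposits is 0.503128 − 0.136 − 0.259 = 0.108128.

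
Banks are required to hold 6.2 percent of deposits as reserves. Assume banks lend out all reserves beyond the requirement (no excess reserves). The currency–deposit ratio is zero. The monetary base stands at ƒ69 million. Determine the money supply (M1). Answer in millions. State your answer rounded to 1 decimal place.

With no currency drain or excess reserves, the money multiplier is m = 1/rr = 1/0.062 ≈ 16.1290.
Money supply M = m × MB = 16.1290 × 69 = 1112.901 million.

ƒ1112.9 million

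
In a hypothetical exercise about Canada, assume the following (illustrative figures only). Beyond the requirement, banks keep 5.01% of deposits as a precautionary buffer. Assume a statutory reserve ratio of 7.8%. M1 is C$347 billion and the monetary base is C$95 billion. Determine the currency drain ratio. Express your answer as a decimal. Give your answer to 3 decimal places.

0.201

Using m = M/MB = 347/95 ≈ 3.652632. From m = (1 + c)/(c + rr + e), rearranging gives 1 + c = m·(c + rr + e), so c·(1 − m) = m·(rr + e) − 1.
Hence c = [m·(rr + e) − 1]/(1 − m) = [3.652632 × (0.078 + 0.0501) − 1] / (1 − 3.652632) ≈ 0.200592.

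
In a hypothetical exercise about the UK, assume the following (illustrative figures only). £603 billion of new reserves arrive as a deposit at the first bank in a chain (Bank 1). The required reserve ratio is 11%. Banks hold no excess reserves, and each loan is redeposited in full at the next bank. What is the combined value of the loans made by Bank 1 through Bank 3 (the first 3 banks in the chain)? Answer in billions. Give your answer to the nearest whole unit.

Bank i lends (1 − rr)^i of the original deposit: Bank 1 lends 603·0.8900 = 536.6700, Bank 2 lends 603·0.8900² = 477.6363, and so on.
Summing a geometric series: total = 603·[0.8900·(1 − 0.8900^3) / (1 − 0.8900)] ≈ 1439.4026 billion.

£1439 billion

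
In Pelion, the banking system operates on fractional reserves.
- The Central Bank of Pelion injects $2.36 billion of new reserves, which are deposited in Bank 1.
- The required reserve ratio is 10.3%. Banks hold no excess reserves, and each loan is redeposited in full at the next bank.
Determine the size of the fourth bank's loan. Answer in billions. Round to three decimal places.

$1.528 billion

Each bank lends a fraction (1 − rr) = 0.8970 of the deposit it receives, so Bank 4 receives 2.36·0.8970^3 and lends 2.36·0.8970^4 ≈ 1.5279 billion.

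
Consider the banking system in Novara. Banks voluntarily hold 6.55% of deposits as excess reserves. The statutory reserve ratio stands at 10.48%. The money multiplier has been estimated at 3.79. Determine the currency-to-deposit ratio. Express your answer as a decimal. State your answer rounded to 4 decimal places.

0.1271

Using m = 3.79. From m = (1 + c)/(c + rr + e), rearranging gives 1 + c = m·(c + rr + e), so c·(1 − m) = m·(rr + e) − 1.
Hence c = [m·(rr + e) − 1]/(1 − m) = [3.79 × (0.1048 + 0.0655) − 1] / (1 − 3.79) ≈ 0.127084.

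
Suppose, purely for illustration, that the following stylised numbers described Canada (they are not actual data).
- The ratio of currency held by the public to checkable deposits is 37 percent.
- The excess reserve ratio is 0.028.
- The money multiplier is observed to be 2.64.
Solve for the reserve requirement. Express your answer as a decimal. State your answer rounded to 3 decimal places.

0.121

Using m = 2.64. Since m = (1 + c)/(c + rr + e), the denominator satisfies c + rr + e = (1 + c)/m = (1 + 0.37) / 2.64 ≈ 0.518939.
With c = 0.37 and e = 0.028, the reserve requirement is 0.518939 − 0.37 − 0.028 = 0.120939.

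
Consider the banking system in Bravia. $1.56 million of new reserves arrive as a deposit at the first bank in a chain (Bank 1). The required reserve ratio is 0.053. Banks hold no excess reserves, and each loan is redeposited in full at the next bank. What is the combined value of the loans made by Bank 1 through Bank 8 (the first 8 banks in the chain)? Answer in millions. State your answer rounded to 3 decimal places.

$9.844 million

Bank i lends (1 − rr)^i of the original deposit: Bank 1 lends 1.56·0.9470 ≈ 1.4773, Bank 2 lends 1.56·0.9470² ≈ 1.3990, and so on.
Summing a geometric series: total = 1.56·[0.9470·(1 − 0.9470^8) / (1 − 0.9470)] ≈ 9.8438 million.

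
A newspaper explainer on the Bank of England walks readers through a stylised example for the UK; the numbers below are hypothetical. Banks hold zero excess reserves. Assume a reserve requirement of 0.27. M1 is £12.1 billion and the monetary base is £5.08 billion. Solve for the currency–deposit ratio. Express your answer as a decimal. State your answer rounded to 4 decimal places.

0.2583

Using m = M/MB = 12.1/5.08 ≈ 2.381890. From m = (1 + c)/(c + rr + e), rearranging gives 1 + c = m·(c + rr + e), so c·(1 − m) = m·(rr + e) − 1.
Hence c = [m·(rr + e) − 1]/(1 − m) = [2.381890 × (0.27 + 0) − 1] / (1 − 2.381890) ≈ 0.258262.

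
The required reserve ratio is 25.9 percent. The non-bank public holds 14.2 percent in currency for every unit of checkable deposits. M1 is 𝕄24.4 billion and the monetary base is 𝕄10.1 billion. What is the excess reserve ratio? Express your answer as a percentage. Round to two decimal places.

Using m = M/MB = 24.4/10.1 ≈ 2.415842. Since m = (1 + c)/(c + rr + e), the denominator satisfies c + rr + e = (1 + c)/m = (1 + 0.142) / 2.415842 ≈ 0.472713.
With c = 0.142 and rr = 0.259, the excess reserve ratio is 0.472713 − 0.142 − 0.259 = 0.071713.

7.17%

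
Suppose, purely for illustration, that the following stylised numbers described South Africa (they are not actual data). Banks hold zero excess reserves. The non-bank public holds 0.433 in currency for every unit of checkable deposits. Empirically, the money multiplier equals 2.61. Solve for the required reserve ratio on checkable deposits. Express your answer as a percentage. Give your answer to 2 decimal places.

Using m = 2.61. Since m = (1 + c)/(c + rr + e), the denominator satisfies c + rr + e = (1 + c)/m = (1 + 0.433) / 2.61 ≈ 0.549042.
With c = 0.433 and e = 0, the required reserve ratio on checkable deposits is 0.549042 − 0.433 − 0 = 0.116042.

11.60%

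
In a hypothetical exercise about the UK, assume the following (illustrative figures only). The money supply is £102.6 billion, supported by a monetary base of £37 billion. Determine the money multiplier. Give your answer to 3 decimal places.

2.773

The money multiplier is m = M / MB = 102.6 / 37 ≈ 2.77297.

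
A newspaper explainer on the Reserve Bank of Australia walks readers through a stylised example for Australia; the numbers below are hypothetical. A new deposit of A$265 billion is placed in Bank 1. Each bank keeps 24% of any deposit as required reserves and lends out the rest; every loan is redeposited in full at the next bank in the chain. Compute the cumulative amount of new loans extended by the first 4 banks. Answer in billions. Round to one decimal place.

A$559.2 billion

Bank i lends (1 − rr)^i of the original deposit: Bank 1 lends 265·0.7600 = 201.4000, Bank 2 lends 265·0.7600² = 153.0640, and so on.
Summing a geometric series: total = 265·[0.7600·(1 − 0.7600^4) / (1 − 0.7600)] ≈ 559.2024 billion.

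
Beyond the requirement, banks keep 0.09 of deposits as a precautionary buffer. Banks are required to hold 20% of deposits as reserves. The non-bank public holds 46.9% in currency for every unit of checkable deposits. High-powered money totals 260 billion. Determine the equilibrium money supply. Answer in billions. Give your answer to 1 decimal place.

503.2 billion

The money multiplier is m = (1 + c) / (rr + e + c) = (1 + 0.469) / (0.2 + 0.09 + 0.469) ≈ 1.93544.
So M = m × MB = 1.93544 × 260 = 503.2144 billion.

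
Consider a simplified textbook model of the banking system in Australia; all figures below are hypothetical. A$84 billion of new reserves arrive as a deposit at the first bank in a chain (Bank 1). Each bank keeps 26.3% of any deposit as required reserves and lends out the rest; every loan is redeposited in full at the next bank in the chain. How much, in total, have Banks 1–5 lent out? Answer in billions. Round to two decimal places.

A$184.21 billion

Bank i lends (1 − rr)^i of the original deposit: Bank 1 lends 84·0.7370 = 61.9080, Bank 2 lends 84·0.7370² ≈ 45.6262, and so on.
Summing a geometric series: total = 84·[0.7370·(1 − 0.7370^5) / (1 − 0.7370)] ≈ 184.2083 billion.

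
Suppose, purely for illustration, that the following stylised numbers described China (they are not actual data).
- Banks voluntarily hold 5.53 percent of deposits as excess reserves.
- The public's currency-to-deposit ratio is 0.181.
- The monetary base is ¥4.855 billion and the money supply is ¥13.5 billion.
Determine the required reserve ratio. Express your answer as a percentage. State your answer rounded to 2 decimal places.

Using m = M/MB = 13.5/4.855 ≈ 2.780639. Since m = (1 + c)/(c + rr + e), the denominator satisfies c + rr + e = (1 + c)/m = (1 + 0.181) / 2.780639 ≈ 0.424723.
With c = 0.181 and e = 0.0553, the required reserve ratio is 0.424723 − 0.181 − 0.0553 = 0.188423.

18.84%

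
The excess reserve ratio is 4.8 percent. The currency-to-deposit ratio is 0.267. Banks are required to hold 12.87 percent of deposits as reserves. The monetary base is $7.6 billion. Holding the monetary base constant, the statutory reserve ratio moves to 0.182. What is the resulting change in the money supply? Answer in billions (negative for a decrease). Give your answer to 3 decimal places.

-2.327 billion

Initially m₁ = (1 + 0.267) / (0.1287 + 0.048 + 0.267) ≈ 2.85553, so M₁ = 2.85553 × 7.6 ≈ 21.702 billion.
After the change m₂ = (1 + 0.267) / (0.182 + 0.048 + 0.267) ≈ 2.54930, so M₂ = 2.54930 × 7.6 ≈ 19.3747 billion.
ΔM = M₂ − M₁ = 19.3747 − 21.702 = -2.3273 billion.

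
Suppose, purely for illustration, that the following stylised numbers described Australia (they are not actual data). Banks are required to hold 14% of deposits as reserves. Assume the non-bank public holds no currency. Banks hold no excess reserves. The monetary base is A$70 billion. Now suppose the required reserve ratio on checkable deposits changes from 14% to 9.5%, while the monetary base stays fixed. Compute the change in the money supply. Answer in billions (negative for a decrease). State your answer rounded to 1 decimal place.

Initially m₁ = 1 / (0.14) ≈ 7.1429, so M₁ = 7.1429 × 70 = 500.003 billion.
After the change m₂ = 1 / (0.095) ≈ 10.5263, so M₂ = 10.5263 × 70 = 736.841 billion.
ΔM = M₂ − M₁ = 736.841 − 500.003 = 236.838 billion.

A$236.8 billion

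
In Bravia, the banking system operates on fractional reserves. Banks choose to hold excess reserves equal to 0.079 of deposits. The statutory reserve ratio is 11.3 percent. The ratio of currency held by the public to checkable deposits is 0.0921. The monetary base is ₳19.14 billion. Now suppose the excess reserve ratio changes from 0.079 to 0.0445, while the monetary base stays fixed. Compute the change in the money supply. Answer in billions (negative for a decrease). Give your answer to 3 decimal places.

Initially m₁ = (1 + 0.0921) / (0.113 + 0.079 + 0.0921) ≈ 3.844069, so M₁ = 3.844069 × 19.14 ≈ 73.5755 billion.
After the change m₂ = (1 + 0.0921) / (0.113 + 0.0445 + 0.0921) ≈ 4.375401, so M₂ = 4.375401 × 19.14 ≈ 83.7452 billion.
ΔM = M₂ − M₁ = 83.7452 − 73.5755 = 10.1697 billion.

₳10.170 billion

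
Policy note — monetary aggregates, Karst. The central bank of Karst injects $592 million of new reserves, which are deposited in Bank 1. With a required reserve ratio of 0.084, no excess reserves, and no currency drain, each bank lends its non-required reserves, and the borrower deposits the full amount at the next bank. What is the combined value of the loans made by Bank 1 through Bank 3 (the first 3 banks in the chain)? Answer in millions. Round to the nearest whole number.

Bank i lends (1 − rr)^i of the original deposit: Bank 1 lends 592·0.9160 = 542.2720, Bank 2 lends 592·0.9160² ≈ 496.7212, and so on.
Summing a geometric series: total = 592·[0.9160·(1 − 0.9160^3) / (1 − 0.9160)] ≈ 1493.9897 million.

$1494 million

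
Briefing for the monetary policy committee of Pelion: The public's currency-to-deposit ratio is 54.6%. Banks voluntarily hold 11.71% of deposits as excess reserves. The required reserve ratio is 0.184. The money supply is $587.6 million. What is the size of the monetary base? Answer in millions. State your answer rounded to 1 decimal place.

The money multiplier is m = (1 + c) / (rr + e + c) = (1 + 0.546) / (0.184 + 0.1171 + 0.546) ≈ 1.82505.
MB = M / m = 587.6 / 1.82505 ≈ 321.9638 million.

$322.0 million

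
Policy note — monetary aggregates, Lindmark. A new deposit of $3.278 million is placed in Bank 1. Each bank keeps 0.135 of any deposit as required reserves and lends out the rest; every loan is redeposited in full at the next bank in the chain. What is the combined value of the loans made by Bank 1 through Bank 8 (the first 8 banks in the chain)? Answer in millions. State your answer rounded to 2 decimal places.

$14.42 million

Bank i lends (1 − rr)^i of the original deposit: Bank 1 lends 3.278·0.8650 ≈ 2.8355, Bank 2 lends 3.278·0.8650² ≈ 2.4527, and so on.
Summing a geometric series: total = 3.278·[0.8650·(1 − 0.8650^8) / (1 − 0.8650)] ≈ 14.4205 million.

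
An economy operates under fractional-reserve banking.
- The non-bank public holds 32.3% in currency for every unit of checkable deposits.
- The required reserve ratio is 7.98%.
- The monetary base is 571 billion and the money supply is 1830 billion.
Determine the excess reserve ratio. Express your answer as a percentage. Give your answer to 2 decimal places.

Using m = M/MB = 1830/571 ≈ 3.204904. Since m = (1 + c)/(c + rr + e), the denominator satisfies c + rr + e = (1 + c)/m = (1 + 0.323) / 3.204904 ≈ 0.412805.
With c = 0.323 and rr = 0.0798, the excess reserve ratio is 0.412805 − 0.323 − 0.0798 = 0.010005.

1.00%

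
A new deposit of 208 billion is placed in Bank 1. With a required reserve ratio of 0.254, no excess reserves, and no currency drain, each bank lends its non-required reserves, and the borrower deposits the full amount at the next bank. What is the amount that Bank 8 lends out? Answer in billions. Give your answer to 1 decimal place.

20.0 billion

Each bank lends a fraction (1 − rr) = 0.7460 of the deposit it receives, so Bank 8 receives 208·0.7460^7 and lends 208·0.7460^8 ≈ 19.9514 billion.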